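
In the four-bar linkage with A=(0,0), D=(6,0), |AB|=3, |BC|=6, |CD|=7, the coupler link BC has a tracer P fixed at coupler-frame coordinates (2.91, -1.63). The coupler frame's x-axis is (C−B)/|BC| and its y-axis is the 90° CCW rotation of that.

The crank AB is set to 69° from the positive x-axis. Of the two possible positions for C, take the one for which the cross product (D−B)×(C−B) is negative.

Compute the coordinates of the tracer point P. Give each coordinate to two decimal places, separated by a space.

-1.18 0.34

A=(0,0), D=(6.00,0)
B = A + 3.00·(cos69°, sin69°) = (1.0751, 2.8007)
|BD| = 5.6656
circle(B,6.00) ∩ circle(D,7.00): a=1.6855, h=5.7584
  candidates: C₊=(5.3869,6.9731) cross=32.625; C₋=(-0.3064,-3.0381) cross=-32.625
  mode - wants cross < 0 → take C=(-0.3064,-3.0381) (cross=-32.625)
ex = (C−B)/|BC| = (-0.2302,-0.9731); ey = (0.9731,-0.2302)
P = B + 2.91·ex + -1.63·ey = (-1.1811,0.3442)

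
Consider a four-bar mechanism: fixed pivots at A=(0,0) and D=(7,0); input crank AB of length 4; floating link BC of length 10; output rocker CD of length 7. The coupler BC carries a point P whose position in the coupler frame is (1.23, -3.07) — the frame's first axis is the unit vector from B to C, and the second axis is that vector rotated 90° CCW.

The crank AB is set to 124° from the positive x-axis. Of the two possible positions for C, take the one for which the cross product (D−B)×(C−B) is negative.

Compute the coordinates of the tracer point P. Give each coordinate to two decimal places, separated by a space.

A=(0,0), D=(7.00,0)
B = A + 4.00·(cos124°, sin124°) = (-2.2368, 3.3162)
|BD| = 9.8140
circle(B,10.00) ∩ circle(D,7.00): a=7.5053, h=6.6083
  candidates: C₊=(7.0601,6.9997) cross=64.854; C₋=(2.5942,-5.4395) cross=-64.854
  mode - wants cross < 0 → take C=(2.5942,-5.4395) (cross=-64.854)
ex = (C−B)/|BC| = (0.4831,-0.8756); ey = (0.8756,0.4831)
P = B + 1.23·ex + -3.07·ey = (-4.3306,0.7561)

-4.33 0.76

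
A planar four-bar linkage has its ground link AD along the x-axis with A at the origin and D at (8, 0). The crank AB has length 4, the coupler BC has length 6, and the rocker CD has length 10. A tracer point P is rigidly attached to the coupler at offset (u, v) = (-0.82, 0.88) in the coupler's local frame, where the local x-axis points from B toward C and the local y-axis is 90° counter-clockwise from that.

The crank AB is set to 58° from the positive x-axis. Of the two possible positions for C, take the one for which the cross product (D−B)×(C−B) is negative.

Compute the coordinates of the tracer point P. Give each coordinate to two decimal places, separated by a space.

3.32 3.40

A=(0,0), D=(8.00,0)
B = A + 4.00·(cos58°, sin58°) = (2.1197, 3.3922)
|BD| = 6.7886
circle(B,6.00) ∩ circle(D,10.00): a=-1.3195, h=5.8531
  candidates: C₊=(3.9015,9.1215) cross=39.735; C₋=(-1.9480,-1.0185) cross=-39.735
  mode - wants cross < 0 → take C=(-1.9480,-1.0185) (cross=-39.735)
ex = (C−B)/|BC| = (-0.6779,-0.7351); ey = (0.7351,-0.6779)
P = B + -0.82·ex + 0.88·ey = (3.3225,3.3984)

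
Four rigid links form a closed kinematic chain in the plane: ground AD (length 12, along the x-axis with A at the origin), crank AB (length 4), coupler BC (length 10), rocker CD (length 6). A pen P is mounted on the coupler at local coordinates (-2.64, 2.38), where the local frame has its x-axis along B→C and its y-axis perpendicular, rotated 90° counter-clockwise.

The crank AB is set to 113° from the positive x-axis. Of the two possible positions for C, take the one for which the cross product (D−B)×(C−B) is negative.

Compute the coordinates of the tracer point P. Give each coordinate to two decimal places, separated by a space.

A=(0,0), D=(12.00,0)
B = A + 4.00·(cos113°, sin113°) = (-1.5629, 3.6820)
|BD| = 14.0538
circle(B,10.00) ∩ circle(D,6.00): a=9.3039, h=3.6658
  candidates: C₊=(8.3764,4.7822) cross=51.518; C₋=(6.4556,-2.2933) cross=-51.518
  mode - wants cross < 0 → take C=(6.4556,-2.2933) (cross=-51.518)
ex = (C−B)/|BC| = (0.8018,-0.5975); ey = (0.5975,0.8018)
P = B + -2.64·ex + 2.38·ey = (-2.2577,7.1679)

-2.26 7.17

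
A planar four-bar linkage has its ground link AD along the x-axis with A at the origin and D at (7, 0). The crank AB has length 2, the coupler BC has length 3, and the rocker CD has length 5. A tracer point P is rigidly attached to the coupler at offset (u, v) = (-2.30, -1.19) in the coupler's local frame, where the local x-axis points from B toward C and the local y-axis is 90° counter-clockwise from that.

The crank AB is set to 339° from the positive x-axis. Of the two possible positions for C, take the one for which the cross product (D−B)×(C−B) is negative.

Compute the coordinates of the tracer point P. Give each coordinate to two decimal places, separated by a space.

A=(0,0), D=(7.00,0)
B = A + 2.00·(cos339°, sin339°) = (1.8672, -0.7167)
|BD| = 5.1826
circle(B,3.00) ∩ circle(D,5.00): a=1.0477, h=2.8111
  candidates: C₊=(2.5160,2.2123) cross=14.569; C₋=(3.2936,-3.3559) cross=-14.569
  mode - wants cross < 0 → take C=(3.2936,-3.3559) (cross=-14.569)
ex = (C−B)/|BC| = (0.4755,-0.8797); ey = (0.8797,0.4755)
P = B + -2.30·ex + -1.19·ey = (-0.2733,0.7408)

-0.27 0.74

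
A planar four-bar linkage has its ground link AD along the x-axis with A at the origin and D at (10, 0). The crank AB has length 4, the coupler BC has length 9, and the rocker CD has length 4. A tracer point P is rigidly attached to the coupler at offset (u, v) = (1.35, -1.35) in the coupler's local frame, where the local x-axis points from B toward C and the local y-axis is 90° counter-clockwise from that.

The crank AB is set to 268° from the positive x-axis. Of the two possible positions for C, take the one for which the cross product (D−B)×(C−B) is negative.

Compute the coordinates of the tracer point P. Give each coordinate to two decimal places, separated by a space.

1.23 -5.32

A=(0,0), D=(10.00,0)
B = A + 4.00·(cos268°, sin268°) = (-0.1396, -3.9976)
|BD| = 10.8992
circle(B,9.00) ∩ circle(D,4.00): a=8.4315, h=3.1481
  candidates: C₊=(6.5496,2.0236) cross=34.311; C₋=(8.8589,-3.8338) cross=-34.311
  mode - wants cross < 0 → take C=(8.8589,-3.8338) (cross=-34.311)
ex = (C−B)/|BC| = (0.9998,0.0182); ey = (-0.0182,0.9998)
P = B + 1.35·ex + -1.35·ey = (1.2347,-5.3228)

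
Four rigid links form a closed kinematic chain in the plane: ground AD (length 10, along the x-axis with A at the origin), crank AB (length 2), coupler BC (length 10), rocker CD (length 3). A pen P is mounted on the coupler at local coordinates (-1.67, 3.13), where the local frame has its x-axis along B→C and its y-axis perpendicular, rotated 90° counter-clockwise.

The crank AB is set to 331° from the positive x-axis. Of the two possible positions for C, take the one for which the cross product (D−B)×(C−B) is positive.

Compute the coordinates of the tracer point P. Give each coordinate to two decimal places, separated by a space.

-0.98 1.29

A=(0,0), D=(10.00,0)
B = A + 2.00·(cos331°, sin331°) = (1.7492, -0.9696)
|BD| = 8.3075
circle(B,10.00) ∩ circle(D,3.00): a=9.6307, h=2.6924
  candidates: C₊=(10.9999,2.8285) cross=22.367; C₋=(11.6284,-2.5196) cross=-22.367
  mode + wants cross > 0 → take C=(10.9999,2.8285) (cross=22.367)
ex = (C−B)/|BC| = (0.9251,0.3798); ey = (-0.3798,0.9251)
P = B + -1.67·ex + 3.13·ey = (-0.9844,1.2916)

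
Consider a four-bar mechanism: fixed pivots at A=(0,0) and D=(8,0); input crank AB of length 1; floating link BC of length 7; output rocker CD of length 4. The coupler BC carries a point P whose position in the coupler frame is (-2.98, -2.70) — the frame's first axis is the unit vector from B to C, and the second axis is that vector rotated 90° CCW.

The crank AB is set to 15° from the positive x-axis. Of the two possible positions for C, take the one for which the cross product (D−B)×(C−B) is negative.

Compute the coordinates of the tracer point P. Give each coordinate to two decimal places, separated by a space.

A=(0,0), D=(8.00,0)
B = A + 1.00·(cos15°, sin15°) = (0.9659, 0.2588)
|BD| = 7.0388
circle(B,7.00) ∩ circle(D,4.00): a=5.8636, h=3.8234
  candidates: C₊=(6.9661,3.8641) cross=26.913; C₋=(6.6849,-3.7776) cross=-26.913
  mode - wants cross < 0 → take C=(6.6849,-3.7776) (cross=-26.913)
ex = (C−B)/|BC| = (0.8170,-0.5766); ey = (0.5766,0.8170)
P = B + -2.98·ex + -2.70·ey = (-3.0257,-0.2287)

-3.03 -0.23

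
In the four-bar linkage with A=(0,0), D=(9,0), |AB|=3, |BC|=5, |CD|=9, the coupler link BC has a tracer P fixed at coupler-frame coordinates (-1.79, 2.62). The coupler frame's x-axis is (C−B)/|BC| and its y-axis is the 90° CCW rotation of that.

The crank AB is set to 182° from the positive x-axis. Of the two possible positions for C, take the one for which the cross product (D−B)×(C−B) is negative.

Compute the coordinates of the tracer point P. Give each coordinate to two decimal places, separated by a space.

A=(0,0), D=(9.00,0)
B = A + 3.00·(cos182°, sin182°) = (-2.9982, -0.1047)
|BD| = 11.9986
circle(B,5.00) ∩ circle(D,9.00): a=3.6657, h=3.4004
  candidates: C₊=(0.6377,3.3275) cross=40.800; C₋=(0.6971,-3.4730) cross=-40.800
  mode - wants cross < 0 → take C=(0.6971,-3.4730) (cross=-40.800)
ex = (C−B)/|BC| = (0.7390,-0.6737); ey = (0.6737,0.7390)
P = B + -1.79·ex + 2.62·ey = (-2.5561,3.0374)

-2.56 3.04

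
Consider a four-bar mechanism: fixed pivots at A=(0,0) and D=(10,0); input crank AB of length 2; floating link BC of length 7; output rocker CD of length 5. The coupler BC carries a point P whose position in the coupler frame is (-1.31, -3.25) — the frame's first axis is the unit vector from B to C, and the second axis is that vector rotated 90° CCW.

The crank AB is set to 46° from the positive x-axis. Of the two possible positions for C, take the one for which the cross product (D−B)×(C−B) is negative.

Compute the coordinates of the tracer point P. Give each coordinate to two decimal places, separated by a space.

-1.82 0.03

A=(0,0), D=(10.00,0)
B = A + 2.00·(cos46°, sin46°) = (1.3893, 1.4387)
|BD| = 8.7300
circle(B,7.00) ∩ circle(D,5.00): a=5.7396, h=4.0071
  candidates: C₊=(7.7108,4.4452) cross=34.982; C₋=(6.3901,-3.4595) cross=-34.982
  mode - wants cross < 0 → take C=(6.3901,-3.4595) (cross=-34.982)
ex = (C−B)/|BC| = (0.7144,-0.6997); ey = (0.6997,0.7144)
P = B + -1.31·ex + -3.25·ey = (-1.8207,0.0336)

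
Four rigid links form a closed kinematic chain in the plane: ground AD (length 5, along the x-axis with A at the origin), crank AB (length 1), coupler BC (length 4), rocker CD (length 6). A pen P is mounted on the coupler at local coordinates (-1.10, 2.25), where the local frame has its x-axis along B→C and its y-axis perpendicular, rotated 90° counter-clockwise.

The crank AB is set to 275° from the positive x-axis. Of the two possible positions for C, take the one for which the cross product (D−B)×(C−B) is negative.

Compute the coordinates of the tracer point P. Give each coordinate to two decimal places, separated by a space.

A=(0,0), D=(5.00,0)
B = A + 1.00·(cos275°, sin275°) = (0.0872, -0.9962)
|BD| = 5.0128
circle(B,4.00) ∩ circle(D,6.00): a=0.5115, h=3.9672
  candidates: C₊=(-0.1999,2.9935) cross=19.887; C₋=(1.3769,-4.7826) cross=-19.887
  mode - wants cross < 0 → take C=(1.3769,-4.7826) (cross=-19.887)
ex = (C−B)/|BC| = (0.3224,-0.9466); ey = (0.9466,0.3224)
P = B + -1.10·ex + 2.25·ey = (1.8623,0.7705)

1.86 0.77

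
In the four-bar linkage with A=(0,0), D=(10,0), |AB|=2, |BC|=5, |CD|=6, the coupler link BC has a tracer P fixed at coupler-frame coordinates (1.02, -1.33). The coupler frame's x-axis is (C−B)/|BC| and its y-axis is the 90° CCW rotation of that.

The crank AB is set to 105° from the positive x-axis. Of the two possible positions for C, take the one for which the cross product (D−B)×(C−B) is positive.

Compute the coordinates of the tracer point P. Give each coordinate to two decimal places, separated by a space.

A=(0,0), D=(10.00,0)
B = A + 2.00·(cos105°, sin105°) = (-0.5176, 1.9319)
|BD| = 10.6936
circle(B,5.00) ∩ circle(D,6.00): a=4.8325, h=1.2835
  candidates: C₊=(4.4672,2.3212) cross=13.725; C₋=(4.0035,-0.2035) cross=-13.725
  mode + wants cross > 0 → take C=(4.4672,2.3212) (cross=13.725)
ex = (C−B)/|BC| = (0.9970,0.0779); ey = (-0.0779,0.9970)
P = B + 1.02·ex + -1.33·ey = (0.6028,0.6853)

0.60 0.69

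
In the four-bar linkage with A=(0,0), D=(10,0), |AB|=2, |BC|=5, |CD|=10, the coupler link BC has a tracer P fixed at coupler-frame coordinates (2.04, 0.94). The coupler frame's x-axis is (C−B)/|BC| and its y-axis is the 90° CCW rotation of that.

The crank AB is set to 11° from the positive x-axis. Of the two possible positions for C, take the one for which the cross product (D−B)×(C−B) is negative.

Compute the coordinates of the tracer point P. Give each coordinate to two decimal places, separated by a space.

A=(0,0), D=(10.00,0)
B = A + 2.00·(cos11°, sin11°) = (1.9633, 0.3816)
|BD| = 8.0458
circle(B,5.00) ∩ circle(D,10.00): a=-0.6379, h=4.9591
  candidates: C₊=(1.5613,5.3654) cross=39.900; C₋=(1.0908,-4.5417) cross=-39.900
  mode - wants cross < 0 → take C=(1.0908,-4.5417) (cross=-39.900)
ex = (C−B)/|BC| = (-0.1745,-0.9847); ey = (0.9847,-0.1745)
P = B + 2.04·ex + 0.94·ey = (2.5329,-1.7911)

2.53 -1.79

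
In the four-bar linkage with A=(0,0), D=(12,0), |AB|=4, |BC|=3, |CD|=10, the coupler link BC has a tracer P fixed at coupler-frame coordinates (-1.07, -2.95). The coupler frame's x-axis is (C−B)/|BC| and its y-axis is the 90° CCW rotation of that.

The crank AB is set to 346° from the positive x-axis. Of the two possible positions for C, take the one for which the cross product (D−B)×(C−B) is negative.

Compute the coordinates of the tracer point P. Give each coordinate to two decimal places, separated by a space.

1.57 1.16

A=(0,0), D=(12.00,0)
B = A + 4.00·(cos346°, sin346°) = (3.8812, -0.9677)
|BD| = 8.1763
circle(B,3.00) ∩ circle(D,10.00): a=-1.4767, h=2.6114
  candidates: C₊=(2.1058,1.4506) cross=21.351; C₋=(2.7239,-3.7355) cross=-21.351
  mode - wants cross < 0 → take C=(2.7239,-3.7355) (cross=-21.351)
ex = (C−B)/|BC| = (-0.3858,-0.9226); ey = (0.9226,-0.3858)
P = B + -1.07·ex + -2.95·ey = (1.5723,1.1575)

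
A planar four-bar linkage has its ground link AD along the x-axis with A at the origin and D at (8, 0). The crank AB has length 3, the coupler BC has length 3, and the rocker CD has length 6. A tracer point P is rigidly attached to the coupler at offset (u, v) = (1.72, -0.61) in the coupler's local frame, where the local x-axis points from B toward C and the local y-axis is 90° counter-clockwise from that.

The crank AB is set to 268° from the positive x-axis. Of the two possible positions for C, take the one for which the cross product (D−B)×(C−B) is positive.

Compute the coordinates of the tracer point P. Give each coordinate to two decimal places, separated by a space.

A=(0,0), D=(8.00,0)
B = A + 3.00·(cos268°, sin268°) = (-0.1047, -2.9982)
|BD| = 8.6415
circle(B,3.00) ∩ circle(D,6.00): a=2.7585, h=1.1793
  candidates: C₊=(2.0733,-0.9351) cross=10.190; C₋=(2.8916,-3.1471) cross=-10.190
  mode + wants cross > 0 → take C=(2.0733,-0.9351) (cross=10.190)
ex = (C−B)/|BC| = (0.7260,0.6877); ey = (-0.6877,0.7260)
P = B + 1.72·ex + -0.61·ey = (1.5635,-2.2582)

1.56 -2.26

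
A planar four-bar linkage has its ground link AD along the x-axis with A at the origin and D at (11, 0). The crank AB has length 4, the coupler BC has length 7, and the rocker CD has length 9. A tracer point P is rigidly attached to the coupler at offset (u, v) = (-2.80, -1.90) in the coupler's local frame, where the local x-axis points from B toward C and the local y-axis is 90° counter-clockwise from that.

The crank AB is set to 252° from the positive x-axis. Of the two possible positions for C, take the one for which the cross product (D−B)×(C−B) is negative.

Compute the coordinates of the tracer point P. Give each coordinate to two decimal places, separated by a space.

A=(0,0), D=(11.00,0)
B = A + 4.00·(cos252°, sin252°) = (-1.2361, -3.8042)
|BD| = 12.8138
circle(B,7.00) ∩ circle(D,9.00): a=5.1582, h=4.7321
  candidates: C₊=(2.2847,2.2459) cross=60.636; C₋=(5.0945,-6.7915) cross=-60.636
  mode - wants cross < 0 → take C=(5.0945,-6.7915) (cross=-60.636)
ex = (C−B)/|BC| = (0.9044,-0.4268); ey = (0.4268,0.9044)
P = B + -2.80·ex + -1.90·ey = (-4.5791,-4.3276)

-4.58 -4.33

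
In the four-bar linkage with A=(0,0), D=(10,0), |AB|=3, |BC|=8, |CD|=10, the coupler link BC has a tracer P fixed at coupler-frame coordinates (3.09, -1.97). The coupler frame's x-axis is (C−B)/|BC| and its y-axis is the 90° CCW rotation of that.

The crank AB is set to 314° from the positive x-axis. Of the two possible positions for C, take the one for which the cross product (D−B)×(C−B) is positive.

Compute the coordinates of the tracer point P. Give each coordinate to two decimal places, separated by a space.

A=(0,0), D=(10.00,0)
B = A + 3.00·(cos314°, sin314°) = (2.0840, -2.1580)
|BD| = 8.2049
circle(B,8.00) ∩ circle(D,10.00): a=1.9086, h=7.7690
  candidates: C₊=(1.8821,5.8394) cross=63.744; C₋=(5.9688,-9.1515) cross=-63.744
  mode + wants cross > 0 → take C=(1.8821,5.8394) (cross=63.744)
ex = (C−B)/|BC| = (-0.0252,0.9997); ey = (-0.9997,-0.0252)
P = B + 3.09·ex + -1.97·ey = (3.9754,0.9807)

3.98 0.98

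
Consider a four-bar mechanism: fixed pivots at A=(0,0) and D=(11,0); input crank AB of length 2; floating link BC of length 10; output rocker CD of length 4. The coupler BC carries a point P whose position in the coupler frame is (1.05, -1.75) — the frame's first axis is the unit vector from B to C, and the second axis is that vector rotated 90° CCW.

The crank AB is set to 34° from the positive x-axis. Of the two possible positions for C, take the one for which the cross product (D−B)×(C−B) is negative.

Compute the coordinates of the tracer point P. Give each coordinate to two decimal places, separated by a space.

A=(0,0), D=(11.00,0)
B = A + 2.00·(cos34°, sin34°) = (1.6581, 1.1184)
|BD| = 9.4086
circle(B,10.00) ∩ circle(D,4.00): a=9.1683, h=3.9928
  candidates: C₊=(11.2360,3.9930) cross=37.567; C₋=(10.2868,-3.9359) cross=-37.567
  mode - wants cross < 0 → take C=(10.2868,-3.9359) (cross=-37.567)
ex = (C−B)/|BC| = (0.8629,-0.5054); ey = (0.5054,0.8629)
P = B + 1.05·ex + -1.75·ey = (1.6796,-0.9223)

1.68 -0.92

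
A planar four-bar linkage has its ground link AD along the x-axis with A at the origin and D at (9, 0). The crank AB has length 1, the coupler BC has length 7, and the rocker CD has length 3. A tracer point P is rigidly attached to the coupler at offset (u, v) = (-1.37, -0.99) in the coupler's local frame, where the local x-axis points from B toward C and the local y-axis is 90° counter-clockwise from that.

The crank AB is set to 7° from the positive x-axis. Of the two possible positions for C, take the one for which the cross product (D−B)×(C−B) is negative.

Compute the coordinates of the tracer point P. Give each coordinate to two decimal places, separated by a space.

A=(0,0), D=(9.00,0)
B = A + 1.00·(cos7°, sin7°) = (0.9925, 0.1219)
|BD| = 8.0084
circle(B,7.00) ∩ circle(D,3.00): a=6.5016, h=2.5941
  candidates: C₊=(7.5328,2.6168) cross=20.775; C₋=(7.4539,-2.5709) cross=-20.775
  mode - wants cross < 0 → take C=(7.4539,-2.5709) (cross=-20.775)
ex = (C−B)/|BC| = (0.9230,-0.3847); ey = (0.3847,0.9230)
P = B + -1.37·ex + -0.99·ey = (-0.6529,-0.2649)

-0.65 -0.26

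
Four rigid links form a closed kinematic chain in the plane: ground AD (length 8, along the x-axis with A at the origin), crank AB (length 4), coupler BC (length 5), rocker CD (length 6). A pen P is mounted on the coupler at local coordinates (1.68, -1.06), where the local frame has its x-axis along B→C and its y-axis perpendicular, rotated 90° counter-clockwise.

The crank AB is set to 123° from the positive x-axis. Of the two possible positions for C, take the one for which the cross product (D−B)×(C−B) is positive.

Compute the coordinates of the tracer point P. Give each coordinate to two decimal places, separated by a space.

-0.58 2.18

A=(0,0), D=(8.00,0)
B = A + 4.00·(cos123°, sin123°) = (-2.1786, 3.3547)
|BD| = 10.7171
circle(B,5.00) ∩ circle(D,6.00): a=4.8454, h=1.2339
  candidates: C₊=(2.8095,3.0098) cross=13.223; C₋=(2.0371,0.6661) cross=-13.223
  mode + wants cross > 0 → take C=(2.8095,3.0098) (cross=13.223)
ex = (C−B)/|BC| = (0.9976,-0.0690); ey = (0.0690,0.9976)
P = B + 1.68·ex + -1.06·ey = (-0.5757,2.1813)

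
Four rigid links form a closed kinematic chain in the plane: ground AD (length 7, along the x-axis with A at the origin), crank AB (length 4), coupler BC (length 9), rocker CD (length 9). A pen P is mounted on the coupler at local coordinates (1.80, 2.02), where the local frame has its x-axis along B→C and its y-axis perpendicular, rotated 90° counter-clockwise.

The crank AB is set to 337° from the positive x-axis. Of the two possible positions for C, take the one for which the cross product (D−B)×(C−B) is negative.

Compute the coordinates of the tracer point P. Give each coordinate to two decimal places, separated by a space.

A=(0,0), D=(7.00,0)
B = A + 4.00·(cos337°, sin337°) = (3.6820, -1.5629)
|BD| = 3.6677
circle(B,9.00) ∩ circle(D,9.00): a=1.8338, h=8.8112
  candidates: C₊=(1.5862,7.1897) cross=32.316; C₋=(9.0958,-8.7526) cross=-32.316
  mode - wants cross < 0 → take C=(9.0958,-8.7526) (cross=-32.316)
ex = (C−B)/|BC| = (0.6015,-0.7989); ey = (0.7989,0.6015)
P = B + 1.80·ex + 2.02·ey = (6.3785,-1.7858)

6.38 -1.79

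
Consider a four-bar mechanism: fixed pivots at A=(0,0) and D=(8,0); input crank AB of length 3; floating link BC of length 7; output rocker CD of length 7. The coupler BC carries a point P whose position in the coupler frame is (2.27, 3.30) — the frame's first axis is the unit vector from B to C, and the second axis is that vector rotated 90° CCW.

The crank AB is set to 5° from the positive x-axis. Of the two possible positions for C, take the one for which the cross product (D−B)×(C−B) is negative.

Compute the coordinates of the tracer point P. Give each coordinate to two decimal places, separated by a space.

6.83 -0.88

A=(0,0), D=(8.00,0)
B = A + 3.00·(cos5°, sin5°) = (2.9886, 0.2615)
|BD| = 5.0182
circle(B,7.00) ∩ circle(D,7.00): a=2.5091, h=6.5349
  candidates: C₊=(5.8348,6.6567) cross=32.793; C₋=(5.1538,-6.3952) cross=-32.793
  mode - wants cross < 0 → take C=(5.1538,-6.3952) (cross=-32.793)
ex = (C−B)/|BC| = (0.3093,-0.9510); ey = (0.9510,0.3093)
P = B + 2.27·ex + 3.30·ey = (6.8289,-0.8765)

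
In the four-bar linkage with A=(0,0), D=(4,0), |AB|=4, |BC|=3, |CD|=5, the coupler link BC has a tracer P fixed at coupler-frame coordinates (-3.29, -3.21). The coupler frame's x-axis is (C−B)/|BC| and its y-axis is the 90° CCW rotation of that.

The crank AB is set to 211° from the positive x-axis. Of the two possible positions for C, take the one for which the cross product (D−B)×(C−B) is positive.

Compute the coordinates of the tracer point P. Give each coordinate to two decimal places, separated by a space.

-4.23 -6.59

A=(0,0), D=(4.00,0)
B = A + 4.00·(cos211°, sin211°) = (-3.4287, -2.0602)
|BD| = 7.7090
circle(B,3.00) ∩ circle(D,5.00): a=2.8168, h=1.0324
  candidates: C₊=(-0.9902,-0.3126) cross=7.958; C₋=(-0.4385,-2.3022) cross=-7.958
  mode + wants cross > 0 → take C=(-0.9902,-0.3126) (cross=7.958)
ex = (C−B)/|BC| = (0.8128,0.5825); ey = (-0.5825,0.8128)
P = B + -3.29·ex + -3.21·ey = (-4.2329,-6.5858)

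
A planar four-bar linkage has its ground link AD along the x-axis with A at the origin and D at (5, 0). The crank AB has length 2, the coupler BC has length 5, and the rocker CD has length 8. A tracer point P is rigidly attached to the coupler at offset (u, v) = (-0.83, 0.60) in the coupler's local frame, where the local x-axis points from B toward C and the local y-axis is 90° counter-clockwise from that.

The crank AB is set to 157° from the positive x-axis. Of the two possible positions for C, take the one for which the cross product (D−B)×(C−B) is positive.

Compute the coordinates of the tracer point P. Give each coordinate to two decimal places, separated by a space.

A=(0,0), D=(5.00,0)
B = A + 2.00·(cos157°, sin157°) = (-1.8410, 0.7815)
|BD| = 6.8855
circle(B,5.00) ∩ circle(D,8.00): a=0.6107, h=4.9626
  candidates: C₊=(-0.6710,5.6426) cross=34.170; C₋=(-1.7975,-4.2183) cross=-34.170
  mode + wants cross > 0 → take C=(-0.6710,5.6426) (cross=34.170)
ex = (C−B)/|BC| = (0.2340,0.9722); ey = (-0.9722,0.2340)
P = B + -0.83·ex + 0.60·ey = (-2.6186,0.1149)

-2.62 0.11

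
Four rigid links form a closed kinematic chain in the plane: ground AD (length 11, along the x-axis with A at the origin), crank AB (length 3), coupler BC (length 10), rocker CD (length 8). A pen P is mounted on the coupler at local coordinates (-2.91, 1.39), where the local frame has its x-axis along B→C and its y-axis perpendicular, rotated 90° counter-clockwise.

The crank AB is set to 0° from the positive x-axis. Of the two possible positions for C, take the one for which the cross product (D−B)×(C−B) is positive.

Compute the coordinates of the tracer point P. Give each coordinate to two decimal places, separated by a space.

0.10 -1.40

A=(0,0), D=(11.00,0)
B = A + 3.00·(cos0°, sin0°) = (3.0000, 0.0000)
|BD| = 8.0000
circle(B,10.00) ∩ circle(D,8.00): a=6.2500, h=7.8062
  candidates: C₊=(9.2500,7.8062) cross=62.450; C₋=(9.2500,-7.8062) cross=-62.450
  mode + wants cross > 0 → take C=(9.2500,7.8062) (cross=62.450)
ex = (C−B)/|BC| = (0.6250,0.7806); ey = (-0.7806,0.6250)
P = B + -2.91·ex + 1.39·ey = (0.0962,-1.4029)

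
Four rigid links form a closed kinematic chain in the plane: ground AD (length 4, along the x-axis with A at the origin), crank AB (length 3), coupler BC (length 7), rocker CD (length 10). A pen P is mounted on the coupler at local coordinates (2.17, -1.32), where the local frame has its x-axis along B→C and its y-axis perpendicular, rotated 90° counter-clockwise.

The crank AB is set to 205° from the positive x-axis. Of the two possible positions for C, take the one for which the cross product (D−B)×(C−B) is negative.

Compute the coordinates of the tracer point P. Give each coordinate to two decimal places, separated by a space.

A=(0,0), D=(4.00,0)
B = A + 3.00·(cos205°, sin205°) = (-2.7189, -1.2679)
|BD| = 6.8375
circle(B,7.00) ∩ circle(D,10.00): a=-0.3107, h=6.9931
  candidates: C₊=(-4.3209,5.5464) cross=47.815; C₋=(-1.7275,-8.1973) cross=-47.815
  mode - wants cross < 0 → take C=(-1.7275,-8.1973) (cross=-47.815)
ex = (C−B)/|BC| = (0.1416,-0.9899); ey = (0.9899,0.1416)
P = B + 2.17·ex + -1.32·ey = (-3.7183,-3.6029)

-3.72 -3.60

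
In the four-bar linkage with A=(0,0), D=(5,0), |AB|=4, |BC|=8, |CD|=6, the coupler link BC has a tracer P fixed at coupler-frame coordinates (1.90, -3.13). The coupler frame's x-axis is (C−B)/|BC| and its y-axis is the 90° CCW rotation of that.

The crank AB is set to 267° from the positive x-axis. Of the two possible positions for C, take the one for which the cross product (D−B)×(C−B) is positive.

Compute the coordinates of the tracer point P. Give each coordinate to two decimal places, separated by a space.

A=(0,0), D=(5.00,0)
B = A + 4.00·(cos267°, sin267°) = (-0.2093, -3.9945)
|BD| = 6.5646
circle(B,8.00) ∩ circle(D,6.00): a=5.4149, h=5.8888
  candidates: C₊=(0.5044,3.9736) cross=38.658; C₋=(7.6711,-5.3727) cross=-38.658
  mode + wants cross > 0 → take C=(0.5044,3.9736) (cross=38.658)
ex = (C−B)/|BC| = (0.0892,0.9960); ey = (-0.9960,0.0892)
P = B + 1.90·ex + -3.13·ey = (3.0777,-2.3813)

3.08 -2.38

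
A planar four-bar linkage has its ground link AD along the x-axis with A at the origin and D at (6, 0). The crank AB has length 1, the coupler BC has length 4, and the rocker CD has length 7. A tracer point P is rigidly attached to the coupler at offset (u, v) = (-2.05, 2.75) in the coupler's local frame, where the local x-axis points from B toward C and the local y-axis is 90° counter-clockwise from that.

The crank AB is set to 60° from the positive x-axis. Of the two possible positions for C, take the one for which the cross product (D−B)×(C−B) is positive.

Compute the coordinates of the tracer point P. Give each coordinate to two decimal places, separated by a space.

A=(0,0), D=(6.00,0)
B = A + 1.00·(cos60°, sin60°) = (0.5000, 0.8660)
|BD| = 5.5678
circle(B,4.00) ∩ circle(D,7.00): a=-0.1796, h=3.9960
  candidates: C₊=(0.9441,4.8413) cross=22.249; C₋=(-0.2990,-3.0534) cross=-22.249
  mode + wants cross > 0 → take C=(0.9441,4.8413) (cross=22.249)
ex = (C−B)/|BC| = (0.1110,0.9938); ey = (-0.9938,0.1110)
P = B + -2.05·ex + 2.75·ey = (-2.4606,-0.8660)

-2.46 -0.87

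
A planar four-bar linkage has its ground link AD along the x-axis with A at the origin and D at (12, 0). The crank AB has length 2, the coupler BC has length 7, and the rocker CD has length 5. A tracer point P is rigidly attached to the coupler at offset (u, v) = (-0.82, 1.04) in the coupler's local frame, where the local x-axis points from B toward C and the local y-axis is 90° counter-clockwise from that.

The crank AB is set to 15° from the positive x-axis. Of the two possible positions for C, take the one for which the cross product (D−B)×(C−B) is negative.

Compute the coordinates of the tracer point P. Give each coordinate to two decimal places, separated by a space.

A=(0,0), D=(12.00,0)
B = A + 2.00·(cos15°, sin15°) = (1.9319, 0.5176)
|BD| = 10.0814
circle(B,7.00) ∩ circle(D,5.00): a=6.2310, h=3.1897
  candidates: C₊=(8.3184,3.3832) cross=32.157; C₋=(7.9909,-2.9878) cross=-32.157
  mode - wants cross < 0 → take C=(7.9909,-2.9878) (cross=-32.157)
ex = (C−B)/|BC| = (0.8656,-0.5008); ey = (0.5008,0.8656)
P = B + -0.82·ex + 1.04·ey = (1.7429,1.8285)

1.74 1.83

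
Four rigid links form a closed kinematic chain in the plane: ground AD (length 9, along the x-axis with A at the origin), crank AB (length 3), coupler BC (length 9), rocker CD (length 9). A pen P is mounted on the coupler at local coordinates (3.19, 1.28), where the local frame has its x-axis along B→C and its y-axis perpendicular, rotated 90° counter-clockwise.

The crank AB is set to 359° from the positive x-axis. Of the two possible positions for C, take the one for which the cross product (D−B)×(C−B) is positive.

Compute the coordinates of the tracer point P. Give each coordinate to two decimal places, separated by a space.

A=(0,0), D=(9.00,0)
B = A + 3.00·(cos359°, sin359°) = (2.9995, -0.0524)
|BD| = 6.0007
circle(B,9.00) ∩ circle(D,9.00): a=3.0003, h=8.4852
  candidates: C₊=(5.9257,8.4587) cross=50.917; C₋=(6.0738,-8.5110) cross=-50.917
  mode + wants cross > 0 → take C=(5.9257,8.4587) (cross=50.917)
ex = (C−B)/|BC| = (0.3251,0.9457); ey = (-0.9457,0.3251)
P = B + 3.19·ex + 1.28·ey = (2.8263,3.3805)

2.83 3.38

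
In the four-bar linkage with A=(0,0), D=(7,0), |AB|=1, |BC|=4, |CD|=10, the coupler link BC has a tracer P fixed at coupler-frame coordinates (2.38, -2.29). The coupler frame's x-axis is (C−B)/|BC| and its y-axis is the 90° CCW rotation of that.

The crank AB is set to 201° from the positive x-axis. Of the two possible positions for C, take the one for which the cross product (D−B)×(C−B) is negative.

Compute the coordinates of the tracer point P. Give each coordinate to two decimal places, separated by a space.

-3.81 -1.98

A=(0,0), D=(7.00,0)
B = A + 1.00·(cos201°, sin201°) = (-0.9336, -0.3584)
|BD| = 7.9417
circle(B,4.00) ∩ circle(D,10.00): a=-1.3177, h=3.7767
  candidates: C₊=(-2.4204,3.3550) cross=29.993; C₋=(-2.0795,-4.1907) cross=-29.993
  mode - wants cross < 0 → take C=(-2.0795,-4.1907) (cross=-29.993)
ex = (C−B)/|BC| = (-0.2865,-0.9581); ey = (0.9581,-0.2865)
P = B + 2.38·ex + -2.29·ey = (-3.8094,-1.9825)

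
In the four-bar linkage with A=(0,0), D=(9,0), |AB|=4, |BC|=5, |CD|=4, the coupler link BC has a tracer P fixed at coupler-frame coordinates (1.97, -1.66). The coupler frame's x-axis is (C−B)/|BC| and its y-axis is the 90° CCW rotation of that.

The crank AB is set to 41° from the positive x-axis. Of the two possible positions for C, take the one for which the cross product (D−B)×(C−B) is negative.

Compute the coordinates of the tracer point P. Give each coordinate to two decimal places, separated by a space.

2.50 0.10

A=(0,0), D=(9.00,0)
B = A + 4.00·(cos41°, sin41°) = (3.0188, 2.6242)
|BD| = 6.5315
circle(B,5.00) ∩ circle(D,4.00): a=3.9547, h=3.0594
  candidates: C₊=(7.8695,3.8369) cross=19.983; C₋=(5.4111,-1.7663) cross=-19.983
  mode - wants cross < 0 → take C=(5.4111,-1.7663) (cross=-19.983)
ex = (C−B)/|BC| = (0.4785,-0.8781); ey = (0.8781,0.4785)
P = B + 1.97·ex + -1.66·ey = (2.5037,0.1001)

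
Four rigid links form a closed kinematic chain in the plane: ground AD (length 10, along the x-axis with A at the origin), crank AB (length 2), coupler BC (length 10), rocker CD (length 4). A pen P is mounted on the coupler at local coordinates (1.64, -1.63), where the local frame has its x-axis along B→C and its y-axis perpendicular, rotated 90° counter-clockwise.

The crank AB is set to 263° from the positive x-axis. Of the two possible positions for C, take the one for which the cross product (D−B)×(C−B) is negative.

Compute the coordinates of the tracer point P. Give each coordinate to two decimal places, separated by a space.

1.04 -3.91

A=(0,0), D=(10.00,0)
B = A + 2.00·(cos263°, sin263°) = (-0.2437, -1.9851)
|BD| = 10.4343
circle(B,10.00) ∩ circle(D,4.00): a=9.2423, h=3.8183
  candidates: C₊=(8.1034,3.5218) cross=39.841; C₋=(9.5562,-3.9753) cross=-39.841
  mode - wants cross < 0 → take C=(9.5562,-3.9753) (cross=-39.841)
ex = (C−B)/|BC| = (0.9800,-0.1990); ey = (0.1990,0.9800)
P = B + 1.64·ex + -1.63·ey = (1.0390,-3.9089)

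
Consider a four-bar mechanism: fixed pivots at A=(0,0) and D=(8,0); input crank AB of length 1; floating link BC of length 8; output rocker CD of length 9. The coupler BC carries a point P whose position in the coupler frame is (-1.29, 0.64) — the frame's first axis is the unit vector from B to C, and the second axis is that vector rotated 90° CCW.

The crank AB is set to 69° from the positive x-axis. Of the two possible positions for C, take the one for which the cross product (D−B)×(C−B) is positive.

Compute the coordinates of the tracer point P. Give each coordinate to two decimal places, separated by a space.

-0.80 0.08

A=(0,0), D=(8.00,0)
B = A + 1.00·(cos69°, sin69°) = (0.3584, 0.9336)
|BD| = 7.6984
circle(B,8.00) ∩ circle(D,9.00): a=2.7451, h=7.5143
  candidates: C₊=(3.9945,8.0595) cross=57.848; C₋=(2.1720,-6.8581) cross=-57.848
  mode + wants cross > 0 → take C=(3.9945,8.0595) (cross=57.848)
ex = (C−B)/|BC| = (0.4545,0.8907); ey = (-0.8907,0.4545)
P = B + -1.29·ex + 0.64·ey = (-0.7980,0.0754)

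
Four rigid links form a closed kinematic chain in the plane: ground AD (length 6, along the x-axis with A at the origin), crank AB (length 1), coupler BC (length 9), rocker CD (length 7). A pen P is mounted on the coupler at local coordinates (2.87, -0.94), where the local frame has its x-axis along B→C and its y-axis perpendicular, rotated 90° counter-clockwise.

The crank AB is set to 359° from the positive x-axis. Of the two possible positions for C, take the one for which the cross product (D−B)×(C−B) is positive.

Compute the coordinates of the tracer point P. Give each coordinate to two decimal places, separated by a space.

A=(0,0), D=(6.00,0)
B = A + 1.00·(cos359°, sin359°) = (0.9998, -0.0175)
|BD| = 5.0002
circle(B,9.00) ∩ circle(D,7.00): a=5.7000, h=6.9649
  candidates: C₊=(6.6755,6.9673) cross=34.826; C₋=(6.7241,-6.9624) cross=-34.826
  mode + wants cross > 0 → take C=(6.6755,6.9673) (cross=34.826)
ex = (C−B)/|BC| = (0.6306,0.7761); ey = (-0.7761,0.6306)
P = B + 2.87·ex + -0.94·ey = (3.5393,1.6171)

3.54 1.62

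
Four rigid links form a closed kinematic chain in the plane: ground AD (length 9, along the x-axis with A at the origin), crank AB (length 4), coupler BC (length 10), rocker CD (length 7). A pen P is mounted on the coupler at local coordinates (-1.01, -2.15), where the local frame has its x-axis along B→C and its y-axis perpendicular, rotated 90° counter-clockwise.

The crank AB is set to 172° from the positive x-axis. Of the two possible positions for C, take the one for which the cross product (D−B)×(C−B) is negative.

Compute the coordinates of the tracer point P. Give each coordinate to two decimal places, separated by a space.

-6.02 -0.63

A=(0,0), D=(9.00,0)
B = A + 4.00·(cos172°, sin172°) = (-3.9611, 0.5567)
|BD| = 12.9730
circle(B,10.00) ∩ circle(D,7.00): a=8.4521, h=5.3443
  candidates: C₊=(4.7126,5.5334) cross=69.332; C₋=(4.2539,-5.1454) cross=-69.332
  mode - wants cross < 0 → take C=(4.2539,-5.1454) (cross=-69.332)
ex = (C−B)/|BC| = (0.8215,-0.5702); ey = (0.5702,0.8215)
P = B + -1.01·ex + -2.15·ey = (-6.0167,-0.6336)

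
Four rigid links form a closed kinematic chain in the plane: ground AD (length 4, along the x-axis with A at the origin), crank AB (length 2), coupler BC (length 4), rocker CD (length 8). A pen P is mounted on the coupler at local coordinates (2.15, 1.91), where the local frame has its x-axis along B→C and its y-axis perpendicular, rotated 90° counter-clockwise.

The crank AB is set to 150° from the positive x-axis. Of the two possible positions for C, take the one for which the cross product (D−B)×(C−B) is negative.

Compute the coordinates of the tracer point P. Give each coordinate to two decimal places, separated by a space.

A=(0,0), D=(4.00,0)
B = A + 2.00·(cos150°, sin150°) = (-1.7321, 1.0000)
|BD| = 5.8186
circle(B,4.00) ∩ circle(D,8.00): a=-1.2154, h=3.8109
  candidates: C₊=(-2.2744,4.9631) cross=22.174; C₋=(-3.5843,-2.5453) cross=-22.174
  mode - wants cross < 0 → take C=(-3.5843,-2.5453) (cross=-22.174)
ex = (C−B)/|BC| = (-0.4631,-0.8863); ey = (0.8863,-0.4631)
P = B + 2.15·ex + 1.91·ey = (-1.0347,-1.7900)

-1.03 -1.79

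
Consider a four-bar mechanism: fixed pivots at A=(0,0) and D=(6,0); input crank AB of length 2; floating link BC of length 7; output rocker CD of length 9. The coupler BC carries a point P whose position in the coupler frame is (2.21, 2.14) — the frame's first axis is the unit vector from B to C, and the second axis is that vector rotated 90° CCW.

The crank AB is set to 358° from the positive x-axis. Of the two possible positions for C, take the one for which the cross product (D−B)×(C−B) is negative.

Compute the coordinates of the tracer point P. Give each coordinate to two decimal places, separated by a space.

3.47 -2.77

A=(0,0), D=(6.00,0)
B = A + 2.00·(cos358°, sin358°) = (1.9988, -0.0698)
|BD| = 4.0018
circle(B,7.00) ∩ circle(D,9.00): a=-1.9973, h=6.7090
  candidates: C₊=(-0.1152,6.6034) cross=26.848; C₋=(0.1188,-6.8126) cross=-26.848
  mode - wants cross < 0 → take C=(0.1188,-6.8126) (cross=-26.848)
ex = (C−B)/|BC| = (-0.2686,-0.9633); ey = (0.9633,-0.2686)
P = B + 2.21·ex + 2.14·ey = (3.4666,-2.7733)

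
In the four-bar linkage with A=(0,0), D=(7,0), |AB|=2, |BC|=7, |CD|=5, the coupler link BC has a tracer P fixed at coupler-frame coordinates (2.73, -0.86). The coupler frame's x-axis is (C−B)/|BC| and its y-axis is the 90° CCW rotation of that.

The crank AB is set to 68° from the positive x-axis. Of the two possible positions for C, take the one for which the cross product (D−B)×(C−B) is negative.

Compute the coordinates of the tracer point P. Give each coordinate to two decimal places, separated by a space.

A=(0,0), D=(7.00,0)
B = A + 2.00·(cos68°, sin68°) = (0.7492, 1.8544)
|BD| = 6.5200
circle(B,7.00) ∩ circle(D,5.00): a=5.1005, h=4.7943
  candidates: C₊=(7.0026,5.0000) cross=31.259; C₋=(4.2755,-4.1925) cross=-31.259
  mode - wants cross < 0 → take C=(4.2755,-4.1925) (cross=-31.259)
ex = (C−B)/|BC| = (0.5038,-0.8638); ey = (0.8638,0.5038)
P = B + 2.73·ex + -0.86·ey = (1.3816,-0.9372)

1.38 -0.94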